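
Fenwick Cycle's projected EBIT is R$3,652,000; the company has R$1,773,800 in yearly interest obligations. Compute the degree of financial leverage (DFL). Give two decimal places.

1.94

Interest = R$1,773,800.00.
Degree of financial leverage = EBIT / (EBIT − interest) = R$3,652,000 / R$1,878,200.00 = 1.9444.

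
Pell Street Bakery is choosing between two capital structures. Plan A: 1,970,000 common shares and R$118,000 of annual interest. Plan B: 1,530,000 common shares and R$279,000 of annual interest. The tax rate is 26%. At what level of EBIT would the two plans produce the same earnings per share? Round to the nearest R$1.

Set EPS_A = EPS_B: (EBIT − R$118,000)(1 − 0.26) ÷ 1,970,000 = (EBIT − R$279,000)(1 − 0.26) ÷ 1,530,000.
The (1 − t) factor cancels: (EBIT − 118,000) × 1,530,000 = (EBIT − 279,000) × 1,970,000.
Solving, EBIT = (279,000·1,970,000 − 118,000·1,530,000) / (1,970,000 − 1,530,000) = 369,090,000,000 / 440,000 = 838,840.91.

R$838,841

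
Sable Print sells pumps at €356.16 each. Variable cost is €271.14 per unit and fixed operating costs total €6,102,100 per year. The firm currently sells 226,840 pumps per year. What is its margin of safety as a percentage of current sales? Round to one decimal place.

68.4%

Contribution margin per unit = €356.16 − €271.14 = €85.02. Break-even units = €6,102,100 ÷ €85.02 = 71,772.52; break-even revenue = 71,772.52 × €356.16 = €25,562,502.19.
Current sales = 226,840 × €356.16 = €80,791,334.40.
Margin of safety = (€80,791,334.40 − €25,562,502.19) ÷ €80,791,334.40 = 68.4%.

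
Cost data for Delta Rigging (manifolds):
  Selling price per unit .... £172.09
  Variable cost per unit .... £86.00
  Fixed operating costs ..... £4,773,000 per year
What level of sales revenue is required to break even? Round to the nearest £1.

Contribution margin per unit = £172.09 − £86.00 = £86.09, a CM ratio of £86.09 ÷ £172.09 = 0.5003.
Break-even sales = FC ÷ CM ratio = £4,773,000 × £172.09 / £86.09 = £9,541,010.

£9,541,010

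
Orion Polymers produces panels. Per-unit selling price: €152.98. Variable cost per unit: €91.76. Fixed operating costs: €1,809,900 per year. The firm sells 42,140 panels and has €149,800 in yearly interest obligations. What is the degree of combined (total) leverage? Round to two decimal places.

At 42,140 units, contribution = 42,140 × €61.22 = €2,579,810.80.
Subtracting fixed costs: EBIT = €2,579,810.80 − €1,809,900 = €769,910.80. Interest = €149,800.00.
DOL = €2,579,810.80 ÷ €769,910.80 = 3.3508; DFL = €769,910.80 ÷ €620,110.80 = 1.2416.
Combined leverage = 3.3508 × 1.2416 = 4.1604.

4.16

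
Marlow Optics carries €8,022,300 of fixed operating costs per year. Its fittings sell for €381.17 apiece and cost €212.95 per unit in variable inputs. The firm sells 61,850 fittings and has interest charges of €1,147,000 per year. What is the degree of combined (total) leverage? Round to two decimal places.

At 61,850 units, contribution = 61,850 × €168.22 = €10,404,407.00.
Operating income = contribution − fixed costs = €10,404,407.00 − €8,022,300 = €2,382,107.00. Interest = €1,147,000.00, so EBIT − I = €1,235,107.00.
DCL = contribution ÷ (EBIT − I) = €10,404,407.00 ÷ €1,235,107.00 = 8.4239.

8.42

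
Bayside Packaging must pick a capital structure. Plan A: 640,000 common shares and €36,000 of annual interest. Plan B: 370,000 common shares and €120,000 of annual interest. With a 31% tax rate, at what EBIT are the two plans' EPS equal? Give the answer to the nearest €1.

€235,111

Set EPS_A = EPS_B: (EBIT − €36,000)(1 − 0.31) ÷ 640,000 = (EBIT − €120,000)(1 − 0.31) ÷ 370,000.
Cancelling (1 − t) and cross-multiplying: 370,000·(EBIT − 36,000) = 640,000·(EBIT − 120,000).
Solving, EBIT = (120,000·640,000 − 36,000·370,000) / (640,000 − 370,000) = 63,480,000,000 / 270,000 = 235,111.11.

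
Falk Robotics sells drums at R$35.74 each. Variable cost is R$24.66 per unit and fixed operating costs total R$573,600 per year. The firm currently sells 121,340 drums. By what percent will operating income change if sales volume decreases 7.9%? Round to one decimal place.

-13.8%

At 121,340 units, contribution = 121,340 × R$11.08 = R$1,344,447.20.
Subtracting fixed costs: EBIT = R$1,344,447.20 − R$573,600 = R$770,847.20.
DOL = contribution ÷ EBIT = R$1,344,447.20 ÷ R$770,847.20 = 1.7441.
%ΔEBIT = DOL × %ΔSales = 1.7441 × -7.9% = -13.8%.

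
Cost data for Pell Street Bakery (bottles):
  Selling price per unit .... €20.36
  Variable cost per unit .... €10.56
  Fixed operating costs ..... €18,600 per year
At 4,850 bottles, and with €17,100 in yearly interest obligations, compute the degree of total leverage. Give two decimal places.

Contribution at this volume is 4,850 × €9.80 = €47,530.00.
EBIT = €47,530.00 − €18,600 = €28,930.00. Interest = €17,100.00.
DOL = €47,530.00 ÷ €28,930.00 = 1.6429; DFL = €28,930.00 ÷ €11,830.00 = 2.4455.
Combined leverage = 1.6429 × 2.4455 = 4.0177.

4.02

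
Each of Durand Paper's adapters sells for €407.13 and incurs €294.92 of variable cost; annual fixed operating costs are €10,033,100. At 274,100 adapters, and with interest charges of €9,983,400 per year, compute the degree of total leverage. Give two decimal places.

2.86

At 274,100 units, contribution = 274,100 × €112.21 = €30,756,761.00.
Operating income = contribution − fixed costs = €30,756,761.00 − €10,033,100 = €20,723,661.00. Interest = €9,983,400.00, so EBIT − I = €10,740,261.00.
Degree of total leverage = total CM / (EBIT − interest) = €30,756,761.00 / €10,740,261.00 = 2.8637.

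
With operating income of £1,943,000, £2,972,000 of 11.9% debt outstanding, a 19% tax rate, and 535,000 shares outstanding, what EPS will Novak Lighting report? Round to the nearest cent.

£2.41

Interest = £353,668.00, so EBT = £1,943,000 − £353,668.00 = £1,589,332.00.
Net income = £1,589,332.00 × (1 − 0.19) = £1,287,358.92.
EPS = £1,287,358.92 ÷ 535,000 = £2.41.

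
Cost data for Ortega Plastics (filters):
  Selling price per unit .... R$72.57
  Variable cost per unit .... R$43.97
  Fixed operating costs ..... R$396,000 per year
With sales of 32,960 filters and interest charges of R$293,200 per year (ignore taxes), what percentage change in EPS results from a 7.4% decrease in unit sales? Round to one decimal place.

Contribution at this volume is 32,960 × R$28.60 = R$942,656.00.
Subtracting fixed costs: EBIT = R$942,656.00 − R$396,000 = R$546,656.00.
After interest of R$293,200.00, pre-tax earnings = R$253,456.00.
DCL = total CM / (EBIT − I) = R$942,656.00 / R$253,456.00 = 3.7192.
%ΔEPS = DCL × %ΔSales = 3.7192 × -7.4% = -27.5%.

-27.5%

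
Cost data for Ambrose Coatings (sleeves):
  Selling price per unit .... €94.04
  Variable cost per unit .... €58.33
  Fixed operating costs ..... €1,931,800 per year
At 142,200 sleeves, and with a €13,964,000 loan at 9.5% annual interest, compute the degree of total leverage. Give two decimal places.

At 142,200 units, contribution = 142,200 × €35.71 = €5,077,962.00.
EBIT = €5,077,962.00 − €1,931,800 = €3,146,162.00. Interest = €1,326,580.00, so EBIT − I = €1,819,582.00.
DCL = contribution ÷ (EBIT − I) = €5,077,962.00 ÷ €1,819,582.00 = 2.7907.

2.79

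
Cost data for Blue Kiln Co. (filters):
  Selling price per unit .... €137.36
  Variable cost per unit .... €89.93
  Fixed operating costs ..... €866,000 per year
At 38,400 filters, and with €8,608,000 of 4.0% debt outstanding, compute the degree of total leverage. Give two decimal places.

2.98

Contribution at this volume is 38,400 × €47.43 = €1,821,312.00.
Operating income = contribution − fixed costs = €1,821,312.00 − €866,000 = €955,312.00. Interest = €344,320.00.
DOL = €1,821,312.00 ÷ €955,312.00 = 1.9065; DFL = €955,312.00 ÷ €610,992.00 = 1.5635.
DCL = DOL × DFL = 1.9065 × 1.5635 = 2.9808.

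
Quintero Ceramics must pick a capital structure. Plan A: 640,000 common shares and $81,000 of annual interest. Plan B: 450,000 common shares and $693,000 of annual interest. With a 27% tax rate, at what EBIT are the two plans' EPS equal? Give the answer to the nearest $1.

Set EPS_A = EPS_B: (EBIT − $81,000)(1 − 0.27) ÷ 640,000 = (EBIT − $693,000)(1 − 0.27) ÷ 450,000.
The (1 − t) factor cancels: (EBIT − 81,000) × 450,000 = (EBIT − 693,000) × 640,000.
EBIT × (640,000 − 450,000) = 693,000 × 640,000 − 81,000 × 450,000 = 407,070,000,000, so EBIT = 407,070,000,000 ÷ 190,000 = 2,142,473.68.

$2,142,474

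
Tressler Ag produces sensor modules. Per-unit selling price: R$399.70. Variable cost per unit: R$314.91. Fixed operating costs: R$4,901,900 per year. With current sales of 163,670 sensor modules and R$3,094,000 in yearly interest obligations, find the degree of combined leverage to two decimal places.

At 163,670 units, contribution = 163,670 × R$84.79 = R$13,877,579.30.
Subtracting fixed costs: EBIT = R$13,877,579.30 − R$4,901,900 = R$8,975,679.30. Interest = R$3,094,000.00, so EBIT − I = R$5,881,679.30.
Degree of total leverage = total CM / (EBIT − interest) = R$13,877,579.30 / R$5,881,679.30 = 2.3595.

2.36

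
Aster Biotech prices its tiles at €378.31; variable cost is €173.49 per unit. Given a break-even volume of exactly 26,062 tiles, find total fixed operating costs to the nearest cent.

Each unit contributes €378.31 − €173.49 = €204.82.
Since BE = FC / CM, FC = 26,062 × €204.82 = €5,338,018.84.

€5,338,018.84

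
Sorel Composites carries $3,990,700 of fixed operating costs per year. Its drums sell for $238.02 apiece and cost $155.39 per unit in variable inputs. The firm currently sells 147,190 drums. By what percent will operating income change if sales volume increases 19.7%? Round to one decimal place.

At 147,190 units, contribution = 147,190 × $82.63 = $12,162,309.70.
Operating income = contribution − fixed costs = $12,162,309.70 − $3,990,700 = $8,171,609.70.
So DOL = total CM / EBIT = $12,162,309.70 / $8,171,609.70 = 1.4884.
%ΔEBIT = DOL × %ΔSales = 1.4884 × +19.7% = +29.3%.

+29.3%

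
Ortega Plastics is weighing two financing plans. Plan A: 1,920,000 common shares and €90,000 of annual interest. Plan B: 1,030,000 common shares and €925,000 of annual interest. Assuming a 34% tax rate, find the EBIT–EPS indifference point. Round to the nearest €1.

€1,891,348

Set EPS_A = EPS_B: (EBIT − €90,000)(1 − 0.34) ÷ 1,920,000 = (EBIT − €925,000)(1 − 0.34) ÷ 1,030,000.
Cancelling (1 − t) and cross-multiplying: 1,030,000·(EBIT − 90,000) = 1,920,000·(EBIT − 925,000).
EBIT × (1,920,000 − 1,030,000) = 925,000 × 1,920,000 − 90,000 × 1,030,000 = 1,683,300,000,000, so EBIT = 1,683,300,000,000 ÷ 890,000 = 1,891,348.31.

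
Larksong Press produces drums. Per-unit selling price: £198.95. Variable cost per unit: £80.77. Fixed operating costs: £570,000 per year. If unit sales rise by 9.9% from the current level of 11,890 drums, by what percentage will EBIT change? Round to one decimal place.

+16.7%

Contribution at this volume is 11,890 × £118.18 = £1,405,160.20.
Subtracting fixed costs: EBIT = £1,405,160.20 − £570,000 = £835,160.20.
Degree of operating leverage = £1,405,160.20 / £835,160.20 = 1.6825.
So EBIT moves 1.6825 × (+9.9%) = +16.7%.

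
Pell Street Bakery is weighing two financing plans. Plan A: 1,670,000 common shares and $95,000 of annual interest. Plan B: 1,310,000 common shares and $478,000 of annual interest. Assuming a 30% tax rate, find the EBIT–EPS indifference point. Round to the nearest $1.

Set EPS_A = EPS_B: (EBIT − $95,000)(1 − 0.30) ÷ 1,670,000 = (EBIT − $478,000)(1 − 0.30) ÷ 1,310,000.
Cancelling (1 − t) and cross-multiplying: 1,310,000·(EBIT − 95,000) = 1,670,000·(EBIT − 478,000).
EBIT × (1,670,000 − 1,310,000) = 478,000 × 1,670,000 − 95,000 × 1,310,000 = 673,810,000,000, so EBIT = 673,810,000,000 ÷ 360,000 = 1,871,694.44.

$1,871,694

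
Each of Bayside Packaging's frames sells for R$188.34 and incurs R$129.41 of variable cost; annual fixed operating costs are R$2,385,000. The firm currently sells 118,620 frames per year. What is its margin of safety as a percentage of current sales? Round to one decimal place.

65.9%

Contribution margin per unit = R$188.34 − R$129.41 = R$58.93. Break-even units = R$2,385,000 ÷ R$58.93 = 40,471.75; break-even revenue = 40,471.75 × R$188.34 = R$7,622,448.67.
Actual sales revenue = 118,620 × R$188.34 = R$22,340,890.80.
Margin of safety = (R$22,340,890.80 − R$7,622,448.67) ÷ R$22,340,890.80 = 65.9%.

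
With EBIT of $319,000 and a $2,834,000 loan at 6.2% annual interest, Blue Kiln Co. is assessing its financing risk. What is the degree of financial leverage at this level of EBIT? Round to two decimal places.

Annual interest charges come to $175,708.00.
Degree of financial leverage = EBIT / (EBIT − interest) = $319,000 / $143,292.00 = 2.2262.

2.23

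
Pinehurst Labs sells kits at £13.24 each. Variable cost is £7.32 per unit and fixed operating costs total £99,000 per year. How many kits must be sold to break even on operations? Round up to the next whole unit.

Each unit contributes £13.24 − £7.32 = £5.92.
Units to break even: £99,000 ÷ £5.92 = 16,722.97, rounded up to 16,723.

16,723 kits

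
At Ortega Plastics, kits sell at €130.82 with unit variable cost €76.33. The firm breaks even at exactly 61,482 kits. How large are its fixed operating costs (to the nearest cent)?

€3,350,154.18

Unit CM = price − variable cost = €130.82 − €76.33 = €54.49.
Since BE = FC / CM, FC = 61,482 × €54.49 = €3,350,154.18.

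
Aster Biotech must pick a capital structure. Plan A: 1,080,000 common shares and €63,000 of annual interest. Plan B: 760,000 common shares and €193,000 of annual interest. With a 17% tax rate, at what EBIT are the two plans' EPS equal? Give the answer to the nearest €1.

€501,750

At indifference, (EBIT − 63,000)(1 − t)/1,080,000 = (EBIT − 193,000)(1 − t)/760,000.
Cancelling (1 − t) and cross-multiplying: 760,000·(EBIT − 63,000) = 1,080,000·(EBIT − 193,000).
EBIT × (1,080,000 − 760,000) = 193,000 × 1,080,000 − 63,000 × 760,000 = 160,560,000,000, so EBIT = 160,560,000,000 ÷ 320,000 = 501,750.00.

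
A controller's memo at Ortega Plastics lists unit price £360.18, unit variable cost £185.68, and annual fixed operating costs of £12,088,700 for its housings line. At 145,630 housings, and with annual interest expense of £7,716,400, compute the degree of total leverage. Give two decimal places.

4.53

Contribution at this volume is 145,630 × £174.50 = £25,412,435.00.
Subtracting fixed costs: EBIT = £25,412,435.00 − £12,088,700 = £13,323,735.00. Interest = £7,716,400.00.
DOL = £25,412,435.00 ÷ £13,323,735.00 = 1.9073; DFL = £13,323,735.00 ÷ £5,607,335.00 = 2.3761.
DCL = DOL × DFL = 1.9073 × 2.3761 = 4.5319.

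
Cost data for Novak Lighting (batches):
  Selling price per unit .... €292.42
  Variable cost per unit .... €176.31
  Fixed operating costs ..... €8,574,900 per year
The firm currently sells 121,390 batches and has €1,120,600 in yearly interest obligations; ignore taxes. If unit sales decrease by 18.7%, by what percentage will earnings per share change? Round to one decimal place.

-59.9%

At 121,390 units, contribution = 121,390 × €116.11 = €14,094,592.90.
Operating income = contribution − fixed costs = €14,094,592.90 − €8,574,900 = €5,519,692.90.
Interest = €1,120,600.00, so EBIT − I = €4,399,092.90.
Degree of combined leverage = contribution ÷ (EBIT − I) = €14,094,592.90 ÷ €4,399,092.90 = 3.2040.
EPS therefore changes by 3.2040 × (-18.7%) = -59.9%.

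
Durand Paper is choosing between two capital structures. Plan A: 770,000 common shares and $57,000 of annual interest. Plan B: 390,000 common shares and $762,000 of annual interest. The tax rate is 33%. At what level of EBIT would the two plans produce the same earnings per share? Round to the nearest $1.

$1,485,553

Set EPS_A = EPS_B: (EBIT − $57,000)(1 − 0.33) ÷ 770,000 = (EBIT − $762,000)(1 − 0.33) ÷ 390,000.
The (1 − t) factor cancels: (EBIT − 57,000) × 390,000 = (EBIT − 762,000) × 770,000.
EBIT × (770,000 − 390,000) = 762,000 × 770,000 − 57,000 × 390,000 = 564,510,000,000, so EBIT = 564,510,000,000 ÷ 380,000 = 1,485,552.63.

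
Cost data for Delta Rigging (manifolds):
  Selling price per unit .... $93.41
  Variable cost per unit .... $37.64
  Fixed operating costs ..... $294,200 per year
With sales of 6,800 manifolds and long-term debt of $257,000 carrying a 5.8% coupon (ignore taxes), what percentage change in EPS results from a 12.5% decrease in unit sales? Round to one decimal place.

Contribution at this volume is 6,800 × $55.77 = $379,236.00.
Operating income = contribution − fixed costs = $379,236.00 − $294,200 = $85,036.00.
After interest of $14,906.00, pre-tax earnings = $70,130.00.
Degree of combined leverage = contribution ÷ (EBIT − I) = $379,236.00 ÷ $70,130.00 = 5.4076.
EPS therefore changes by 5.4076 × (-12.5%) = -67.6%.

-67.6%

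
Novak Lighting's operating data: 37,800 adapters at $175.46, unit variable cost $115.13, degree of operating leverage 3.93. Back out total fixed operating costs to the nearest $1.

$1,700,201

Contribution at this volume is 37,800 × $60.33 = $2,280,474.00.
DOL = contribution / EBIT, so EBIT = $2,280,474.00 / 3.93 = $580,273.28.
And FC = contribution − EBIT = $2,280,474.00 − $580,273.28 = $1,700,201.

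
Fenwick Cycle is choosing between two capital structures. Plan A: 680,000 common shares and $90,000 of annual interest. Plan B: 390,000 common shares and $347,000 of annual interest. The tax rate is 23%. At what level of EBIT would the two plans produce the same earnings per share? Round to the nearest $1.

$692,621

Set EPS_A = EPS_B: (EBIT − $90,000)(1 − 0.23) ÷ 680,000 = (EBIT − $347,000)(1 − 0.23) ÷ 390,000.
Cancelling (1 − t) and cross-multiplying: 390,000·(EBIT − 90,000) = 680,000·(EBIT − 347,000).
Solving, EBIT = (347,000·680,000 − 90,000·390,000) / (680,000 − 390,000) = 200,860,000,000 / 290,000 = 692,620.69.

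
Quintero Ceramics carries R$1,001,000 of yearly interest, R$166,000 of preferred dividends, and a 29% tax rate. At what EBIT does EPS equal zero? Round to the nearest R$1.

Preferred dividends are paid after tax, so their pre-tax equivalent is R$166,000 ÷ (1 − 0.29) = R$233,802.82.
EPS = 0 when EBIT covers interest plus the pre-tax preferred burden: R$1,001,000 + R$233,802.82 = R$1,234,802.82.

R$1,234,803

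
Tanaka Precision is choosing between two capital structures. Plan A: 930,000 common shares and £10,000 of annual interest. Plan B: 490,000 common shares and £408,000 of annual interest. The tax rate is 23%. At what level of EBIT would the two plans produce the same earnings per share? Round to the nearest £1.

At indifference, (EBIT − 10,000)(1 − t)/930,000 = (EBIT − 408,000)(1 − t)/490,000.
The (1 − t) factor cancels: (EBIT − 10,000) × 490,000 = (EBIT − 408,000) × 930,000.
Solving, EBIT = (408,000·930,000 − 10,000·490,000) / (930,000 − 490,000) = 374,540,000,000 / 440,000 = 851,227.27.

£851,227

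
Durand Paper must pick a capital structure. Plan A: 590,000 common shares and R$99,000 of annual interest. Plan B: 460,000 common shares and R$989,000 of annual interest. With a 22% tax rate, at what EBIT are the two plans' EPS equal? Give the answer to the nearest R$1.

Set EPS_A = EPS_B: (EBIT − R$99,000)(1 − 0.22) ÷ 590,000 = (EBIT − R$989,000)(1 − 0.22) ÷ 460,000.
Cancelling (1 − t) and cross-multiplying: 460,000·(EBIT − 99,000) = 590,000·(EBIT − 989,000).
Solving, EBIT = (989,000·590,000 − 99,000·460,000) / (590,000 − 460,000) = 537,970,000,000 / 130,000 = 4,138,230.77.

R$4,138,231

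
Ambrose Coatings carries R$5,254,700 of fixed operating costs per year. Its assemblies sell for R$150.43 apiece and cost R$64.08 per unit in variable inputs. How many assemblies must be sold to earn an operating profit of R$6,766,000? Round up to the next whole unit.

Contribution margin per unit = R$150.43 − R$64.08 = R$86.35.
Required volume = (fixed costs + target profit) ÷ CM = (R$5,254,700 + R$6,766,000) ÷ R$86.35 = 139,209.03, so 139,210 assemblies.

139,210 assemblies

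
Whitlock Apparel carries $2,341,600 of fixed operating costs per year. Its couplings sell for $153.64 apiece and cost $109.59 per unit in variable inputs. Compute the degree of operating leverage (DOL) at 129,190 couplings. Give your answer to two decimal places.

Contribution at this volume is 129,190 × $44.05 = $5,690,819.50.
EBIT = $5,690,819.50 − $2,341,600 = $3,349,219.50.
DOL = contribution ÷ EBIT = $5,690,819.50 ÷ $3,349,219.50 = 1.6991.

1.70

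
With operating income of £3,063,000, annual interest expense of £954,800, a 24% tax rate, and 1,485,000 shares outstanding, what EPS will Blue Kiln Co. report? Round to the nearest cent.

£1.08

Interest = £954,800.00, so EBT = £3,063,000 − £954,800.00 = £2,108,200.00.
After tax at 24%: net income = £2,108,200.00 × 0.76 = £1,602,232.00.
Per share: £1,602,232.00 / 1,485,000 shares = £1.08.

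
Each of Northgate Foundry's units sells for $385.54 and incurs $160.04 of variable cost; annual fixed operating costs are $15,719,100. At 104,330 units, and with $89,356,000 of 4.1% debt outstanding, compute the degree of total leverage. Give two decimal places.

5.68

At 104,330 units, contribution = 104,330 × $225.50 = $23,526,415.00.
Operating income = contribution − fixed costs = $23,526,415.00 − $15,719,100 = $7,807,315.00. Interest = $3,663,596.00, so EBIT − I = $4,143,719.00.
Degree of total leverage = total CM / (EBIT − interest) = $23,526,415.00 / $4,143,719.00 = 5.6776.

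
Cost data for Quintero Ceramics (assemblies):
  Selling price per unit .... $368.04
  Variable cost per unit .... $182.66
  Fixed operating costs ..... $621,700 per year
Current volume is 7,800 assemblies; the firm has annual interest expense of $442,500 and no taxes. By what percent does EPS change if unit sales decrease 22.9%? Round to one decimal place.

-86.7%

Total contribution margin = 7,800 × $185.38 = $1,445,964.00.
Operating income = contribution − fixed costs = $1,445,964.00 − $621,700 = $824,264.00.
After interest of $442,500.00, pre-tax earnings = $381,764.00.
Degree of combined leverage = contribution ÷ (EBIT − I) = $1,445,964.00 ÷ $381,764.00 = 3.7876.
EPS therefore changes by 3.7876 × (-22.9%) = -86.7%.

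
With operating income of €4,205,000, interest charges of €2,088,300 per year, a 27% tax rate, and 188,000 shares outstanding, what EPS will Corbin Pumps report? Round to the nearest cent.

Pre-tax income = €4,205,000 − €2,088,300.00 = €2,116,700.00.
After tax at 27%: net income = €2,116,700.00 × 0.73 = €1,545,191.00.
Per share: €1,545,191.00 / 188,000 shares = €8.22.

€8.22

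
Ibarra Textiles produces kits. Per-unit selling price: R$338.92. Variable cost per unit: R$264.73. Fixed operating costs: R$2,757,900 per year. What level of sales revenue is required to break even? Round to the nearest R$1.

R$12,598,834

CM per unit = R$338.92 − R$264.73 = R$74.19; CM ratio = R$74.19 / R$338.92 = 0.2189.
Break-even sales = FC ÷ CM ratio = R$2,757,900 × R$338.92 / R$74.19 = R$12,598,834.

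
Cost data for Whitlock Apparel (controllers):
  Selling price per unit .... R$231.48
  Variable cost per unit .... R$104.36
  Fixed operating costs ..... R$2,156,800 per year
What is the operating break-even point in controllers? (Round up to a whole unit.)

Each unit contributes R$231.48 − R$104.36 = R$127.12.
Units to break even: R$2,156,800 ÷ R$127.12 = 16,966.65, rounded up to 16,967.

16,967 controllers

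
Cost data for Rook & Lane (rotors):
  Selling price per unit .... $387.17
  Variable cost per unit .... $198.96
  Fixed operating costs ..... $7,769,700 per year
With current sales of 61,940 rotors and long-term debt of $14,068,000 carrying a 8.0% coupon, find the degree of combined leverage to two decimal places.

4.22

At 61,940 units, contribution = 61,940 × $188.21 = $11,657,727.40.
Subtracting fixed costs: EBIT = $11,657,727.40 − $7,769,700 = $3,888,027.40. Interest = $1,125,440.00, so EBIT − I = $2,762,587.40.
Degree of total leverage = total CM / (EBIT − interest) = $11,657,727.40 / $2,762,587.40 = 4.2199.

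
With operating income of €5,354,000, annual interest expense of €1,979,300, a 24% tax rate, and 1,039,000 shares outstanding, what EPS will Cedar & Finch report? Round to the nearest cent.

€2.47

Pre-tax income = €5,354,000 − €1,979,300.00 = €3,374,700.00.
After tax at 24%: net income = €3,374,700.00 × 0.76 = €2,564,772.00.
Per share: €2,564,772.00 / 1,039,000 shares = €2.47.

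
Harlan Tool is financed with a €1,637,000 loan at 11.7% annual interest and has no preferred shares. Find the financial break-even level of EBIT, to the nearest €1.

Annual interest = 11.7% × €1,637,000 = €191,529.00.
With no preferred dividends, EPS = 0 when EBIT exactly covers interest, so the financial break-even EBIT is €191,529.00.

€191,529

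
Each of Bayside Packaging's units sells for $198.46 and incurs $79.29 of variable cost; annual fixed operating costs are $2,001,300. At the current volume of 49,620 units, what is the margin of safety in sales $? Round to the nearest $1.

$6,514,716

Unit CM = price − variable cost = $198.46 − $79.29 = $119.17. Break-even units = $2,001,300 ÷ $119.17 = 16,793.66; break-even revenue = 16,793.66 × $198.46 = $3,332,868.99.
Actual sales revenue = 49,620 × $198.46 = $9,847,585.20.
Margin of safety = $9,847,585.20 − $3,332,868.99 = $6,514,716.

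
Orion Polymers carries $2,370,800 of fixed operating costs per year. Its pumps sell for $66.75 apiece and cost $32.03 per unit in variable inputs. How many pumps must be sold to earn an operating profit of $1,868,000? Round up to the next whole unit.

Each unit contributes $66.75 − $32.03 = $34.72.
Required volume = (fixed costs + target profit) ÷ CM = ($2,370,800 + $1,868,000) ÷ $34.72 = 122,085.25, so 122,086 pumps.

122,086 pumps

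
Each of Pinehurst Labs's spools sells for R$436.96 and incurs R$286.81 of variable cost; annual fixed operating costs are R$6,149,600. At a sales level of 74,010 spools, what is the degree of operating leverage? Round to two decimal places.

2.24

Total contribution margin = 74,010 × R$150.15 = R$11,112,601.50.
Operating income = contribution − fixed costs = R$11,112,601.50 − R$6,149,600 = R$4,963,001.50.
So DOL = total CM / EBIT = R$11,112,601.50 / R$4,963,001.50 = 2.2391.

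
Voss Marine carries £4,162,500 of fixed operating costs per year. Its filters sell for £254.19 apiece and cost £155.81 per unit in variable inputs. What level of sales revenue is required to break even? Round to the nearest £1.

£10,754,888

Contribution margin per unit = £254.19 − £155.81 = £98.38, a CM ratio of £98.38 ÷ £254.19 = 0.3870.
Break-even revenue = fixed costs × price ÷ CM = £4,162,500 × £254.19 ÷ £98.38 = £10,754,888.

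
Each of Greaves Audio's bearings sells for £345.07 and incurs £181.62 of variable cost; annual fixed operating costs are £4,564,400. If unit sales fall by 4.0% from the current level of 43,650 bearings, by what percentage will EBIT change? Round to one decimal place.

-11.1%

Total contribution margin = 43,650 × £163.45 = £7,134,592.50.
Operating income = contribution − fixed costs = £7,134,592.50 − £4,564,400 = £2,570,192.50.
DOL = contribution ÷ EBIT = £7,134,592.50 ÷ £2,570,192.50 = 2.7759.
%ΔEBIT = DOL × %ΔSales = 2.7759 × -4.0% = -11.1%.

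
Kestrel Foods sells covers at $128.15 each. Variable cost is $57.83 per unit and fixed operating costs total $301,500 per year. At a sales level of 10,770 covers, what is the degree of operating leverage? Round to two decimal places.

Total contribution margin = 10,770 × $70.32 = $757,346.40.
Operating income = contribution − fixed costs = $757,346.40 − $301,500 = $455,846.40.
Degree of operating leverage = $757,346.40 / $455,846.40 = 1.6614.

1.66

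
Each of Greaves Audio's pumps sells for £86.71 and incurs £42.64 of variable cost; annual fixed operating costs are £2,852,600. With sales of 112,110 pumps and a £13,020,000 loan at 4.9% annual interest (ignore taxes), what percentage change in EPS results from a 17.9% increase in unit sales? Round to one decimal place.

At 112,110 units, contribution = 112,110 × £44.07 = £4,940,687.70.
Subtracting fixed costs: EBIT = £4,940,687.70 − £2,852,600 = £2,088,087.70.
After interest of £637,980.00, pre-tax earnings = £1,450,107.70.
Degree of combined leverage = contribution ÷ (EBIT − I) = £4,940,687.70 ÷ £1,450,107.70 = 3.4071.
EPS therefore changes by 3.4071 × (+17.9%) = +61.0%.

+61.0%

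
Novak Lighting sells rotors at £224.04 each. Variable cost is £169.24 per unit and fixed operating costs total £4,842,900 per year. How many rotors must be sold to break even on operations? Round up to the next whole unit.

Contribution margin per unit = £224.04 − £169.24 = £54.80.
Units to break even: £4,842,900 ÷ £54.80 = 88,374.09, rounded up to 88,375.

88,375 rotors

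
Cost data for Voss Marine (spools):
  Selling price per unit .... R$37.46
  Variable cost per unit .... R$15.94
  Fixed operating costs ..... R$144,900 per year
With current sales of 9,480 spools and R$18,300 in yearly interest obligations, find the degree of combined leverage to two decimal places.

Total contribution margin = 9,480 × R$21.52 = R$204,009.60.
Operating income = contribution − fixed costs = R$204,009.60 − R$144,900 = R$59,109.60. Interest = R$18,300.00, so EBIT − I = R$40,809.60.
Degree of total leverage = total CM / (EBIT − interest) = R$204,009.60 / R$40,809.60 = 4.9991.

5.00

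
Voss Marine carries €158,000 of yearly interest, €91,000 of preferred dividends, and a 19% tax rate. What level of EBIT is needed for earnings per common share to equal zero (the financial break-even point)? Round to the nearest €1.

€270,346

Preferred dividends are paid after tax, so their pre-tax equivalent is €91,000 ÷ (1 − 0.19) = €112,345.68.
EPS = 0 when EBIT covers interest plus the pre-tax preferred burden: €158,000 + €112,345.68 = €270,345.68.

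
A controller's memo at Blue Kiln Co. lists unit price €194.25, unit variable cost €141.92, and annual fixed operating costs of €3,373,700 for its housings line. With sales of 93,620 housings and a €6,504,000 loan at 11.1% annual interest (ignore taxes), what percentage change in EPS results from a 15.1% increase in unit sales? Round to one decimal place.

At 93,620 units, contribution = 93,620 × €52.33 = €4,899,134.60.
EBIT = €4,899,134.60 − €3,373,700 = €1,525,434.60.
Interest = €721,944.00, so EBIT − I = €803,490.60.
DCL = total CM / (EBIT − I) = €4,899,134.60 / €803,490.60 = 6.0973.
%ΔEPS = DCL × %ΔSales = 6.0973 × +15.1% = +92.1%.

+92.1%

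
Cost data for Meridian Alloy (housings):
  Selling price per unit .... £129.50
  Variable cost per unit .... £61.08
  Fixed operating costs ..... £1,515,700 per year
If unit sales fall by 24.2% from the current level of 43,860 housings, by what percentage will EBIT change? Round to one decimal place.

Contribution at this volume is 43,860 × £68.42 = £3,000,901.20.
Operating income = contribution − fixed costs = £3,000,901.20 − £1,515,700 = £1,485,201.20.
DOL = contribution ÷ EBIT = £3,000,901.20 ÷ £1,485,201.20 = 2.0205.
Operating income changes by 2.0205 × -24.2% = -48.9%.

-48.9%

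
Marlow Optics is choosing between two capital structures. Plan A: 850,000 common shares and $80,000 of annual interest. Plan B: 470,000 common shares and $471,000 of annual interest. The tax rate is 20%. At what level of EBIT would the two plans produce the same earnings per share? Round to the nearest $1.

$954,605

Set EPS_A = EPS_B: (EBIT − $80,000)(1 − 0.20) ÷ 850,000 = (EBIT − $471,000)(1 − 0.20) ÷ 470,000.
Cancelling (1 − t) and cross-multiplying: 470,000·(EBIT − 80,000) = 850,000·(EBIT − 471,000).
EBIT × (850,000 − 470,000) = 471,000 × 850,000 − 80,000 × 470,000 = 362,750,000,000, so EBIT = 362,750,000,000 ÷ 380,000 = 954,605.26.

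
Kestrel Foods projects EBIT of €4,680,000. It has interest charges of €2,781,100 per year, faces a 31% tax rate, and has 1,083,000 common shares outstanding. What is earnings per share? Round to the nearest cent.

Interest = €2,781,100.00, so EBT = €4,680,000 − €2,781,100.00 = €1,898,900.00.
Net income = €1,898,900.00 × (1 − 0.31) = €1,310,241.00.
EPS = €1,310,241.00 ÷ 1,083,000 = €1.21.

€1.21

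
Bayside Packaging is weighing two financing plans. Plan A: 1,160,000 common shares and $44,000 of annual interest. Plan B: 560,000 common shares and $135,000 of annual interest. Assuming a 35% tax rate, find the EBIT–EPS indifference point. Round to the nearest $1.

$219,933

At indifference, (EBIT − 44,000)(1 − t)/1,160,000 = (EBIT − 135,000)(1 − t)/560,000.
The (1 − t) factor cancels: (EBIT − 44,000) × 560,000 = (EBIT − 135,000) × 1,160,000.
Solving, EBIT = (135,000·1,160,000 − 44,000·560,000) / (1,160,000 − 560,000) = 131,960,000,000 / 600,000 = 219,933.33.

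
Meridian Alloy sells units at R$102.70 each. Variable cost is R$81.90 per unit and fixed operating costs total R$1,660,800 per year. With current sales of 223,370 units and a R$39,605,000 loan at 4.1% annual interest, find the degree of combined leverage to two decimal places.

3.41

Contribution at this volume is 223,370 × R$20.80 = R$4,646,096.00.
Subtracting fixed costs: EBIT = R$4,646,096.00 − R$1,660,800 = R$2,985,296.00. Interest = R$1,623,805.00.
DOL = R$4,646,096.00 ÷ R$2,985,296.00 = 1.5563; DFL = R$2,985,296.00 ÷ R$1,361,491.00 = 2.1927.
Combined leverage = 1.5563 × 2.1927 = 3.4125.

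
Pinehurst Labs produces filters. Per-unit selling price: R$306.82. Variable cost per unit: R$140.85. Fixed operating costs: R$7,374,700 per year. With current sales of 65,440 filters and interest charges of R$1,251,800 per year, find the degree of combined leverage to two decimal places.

Total contribution margin = 65,440 × R$165.97 = R$10,861,076.80.
Operating income = contribution − fixed costs = R$10,861,076.80 − R$7,374,700 = R$3,486,376.80. Interest = R$1,251,800.00.
DOL = R$10,861,076.80 ÷ R$3,486,376.80 = 3.1153; DFL = R$3,486,376.80 ÷ R$2,234,576.80 = 1.5602.
DCL = DOL × DFL = 3.1153 × 1.5602 = 4.8605.

4.86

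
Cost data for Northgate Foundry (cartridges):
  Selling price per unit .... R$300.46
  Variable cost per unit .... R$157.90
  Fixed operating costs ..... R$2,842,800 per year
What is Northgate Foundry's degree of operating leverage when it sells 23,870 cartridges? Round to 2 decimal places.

6.08

Total contribution margin = 23,870 × R$142.56 = R$3,402,907.20.
Operating income = contribution − fixed costs = R$3,402,907.20 − R$2,842,800 = R$560,107.20.
Degree of operating leverage = R$3,402,907.20 / R$560,107.20 = 6.0755.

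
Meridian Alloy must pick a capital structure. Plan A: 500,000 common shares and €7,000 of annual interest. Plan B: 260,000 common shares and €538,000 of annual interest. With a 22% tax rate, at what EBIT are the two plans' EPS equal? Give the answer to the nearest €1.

€1,113,250

At indifference, (EBIT − 7,000)(1 − t)/500,000 = (EBIT − 538,000)(1 − t)/260,000.
Cancelling (1 − t) and cross-multiplying: 260,000·(EBIT − 7,000) = 500,000·(EBIT − 538,000).
EBIT × (500,000 − 260,000) = 538,000 × 500,000 − 7,000 × 260,000 = 267,180,000,000, so EBIT = 267,180,000,000 ÷ 240,000 = 1,113,250.00.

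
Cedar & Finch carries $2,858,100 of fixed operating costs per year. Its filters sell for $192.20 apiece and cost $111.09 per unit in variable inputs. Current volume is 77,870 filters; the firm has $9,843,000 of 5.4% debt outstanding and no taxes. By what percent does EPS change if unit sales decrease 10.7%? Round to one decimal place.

At 77,870 units, contribution = 77,870 × $81.11 = $6,316,035.70.
EBIT = $6,316,035.70 − $2,858,100 = $3,457,935.70.
Interest = $531,522.00, so EBIT − I = $2,926,413.70.
Degree of combined leverage = contribution ÷ (EBIT − I) = $6,316,035.70 ÷ $2,926,413.70 = 2.1583.
EPS therefore changes by 2.1583 × (-10.7%) = -23.1%.

-23.1%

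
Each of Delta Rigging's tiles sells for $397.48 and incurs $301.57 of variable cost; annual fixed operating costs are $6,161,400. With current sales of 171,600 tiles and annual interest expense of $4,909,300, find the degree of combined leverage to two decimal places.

3.05

Total contribution margin = 171,600 × $95.91 = $16,458,156.00.
Subtracting fixed costs: EBIT = $16,458,156.00 − $6,161,400 = $10,296,756.00. Interest = $4,909,300.00.
DOL = $16,458,156.00 ÷ $10,296,756.00 = 1.5984; DFL = $10,296,756.00 ÷ $5,387,456.00 = 1.9112.
Combined leverage = 1.5984 × 1.9112 = 3.0549.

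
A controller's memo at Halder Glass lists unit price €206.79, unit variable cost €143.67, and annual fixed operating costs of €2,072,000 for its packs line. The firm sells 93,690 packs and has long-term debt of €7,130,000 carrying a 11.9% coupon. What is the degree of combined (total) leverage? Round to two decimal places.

1.98

Total contribution margin = 93,690 × €63.12 = €5,913,712.80.
Operating income = contribution − fixed costs = €5,913,712.80 − €2,072,000 = €3,841,712.80. Interest = €848,470.00.
DOL = €5,913,712.80 ÷ €3,841,712.80 = 1.5393; DFL = €3,841,712.80 ÷ €2,993,242.80 = 1.2835.
DCL = DOL × DFL = 1.5393 × 1.2835 = 1.9757.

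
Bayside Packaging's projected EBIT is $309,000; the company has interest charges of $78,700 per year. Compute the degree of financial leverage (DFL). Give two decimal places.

1.34

Annual interest charges come to $78,700.00.
DFL = EBIT ÷ (EBIT − I) = $309,000 ÷ ($309,000 − $78,700.00) = $309,000 ÷ $230,300.00 = 1.3417.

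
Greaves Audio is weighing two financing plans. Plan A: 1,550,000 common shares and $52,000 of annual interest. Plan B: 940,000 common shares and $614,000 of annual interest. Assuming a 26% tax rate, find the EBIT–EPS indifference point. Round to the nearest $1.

$1,480,033

At indifference, (EBIT − 52,000)(1 − t)/1,550,000 = (EBIT − 614,000)(1 − t)/940,000.
The (1 − t) factor cancels: (EBIT − 52,000) × 940,000 = (EBIT − 614,000) × 1,550,000.
Solving, EBIT = (614,000·1,550,000 − 52,000·940,000) / (1,550,000 − 940,000) = 902,820,000,000 / 610,000 = 1,480,032.79.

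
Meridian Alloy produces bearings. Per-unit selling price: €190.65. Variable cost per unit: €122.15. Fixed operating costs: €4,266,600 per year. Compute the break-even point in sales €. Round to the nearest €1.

€11,874,851

Contribution margin per unit = €190.65 − €122.15 = €68.50, a CM ratio of €68.50 ÷ €190.65 = 0.3593.
Break-even sales = FC ÷ CM ratio = €4,266,600 × €190.65 / €68.50 = €11,874,851.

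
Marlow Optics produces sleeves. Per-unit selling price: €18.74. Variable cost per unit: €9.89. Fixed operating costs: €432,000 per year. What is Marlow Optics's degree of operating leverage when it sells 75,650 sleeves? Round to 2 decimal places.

2.82

Total contribution margin = 75,650 × €8.85 = €669,502.50.
EBIT = €669,502.50 − €432,000 = €237,502.50.
DOL = contribution ÷ EBIT = €669,502.50 ÷ €237,502.50 = 2.8189.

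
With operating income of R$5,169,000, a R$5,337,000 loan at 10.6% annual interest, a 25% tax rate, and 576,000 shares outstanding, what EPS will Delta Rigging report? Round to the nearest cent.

R$5.99

Interest = R$565,722.00, so EBT = R$5,169,000 − R$565,722.00 = R$4,603,278.00.
After tax at 25%: net income = R$4,603,278.00 × 0.75 = R$3,452,458.50.
Per share: R$3,452,458.50 / 576,000 shares = R$5.99.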